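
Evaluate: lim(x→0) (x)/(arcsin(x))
This is a 0/0 indeterminate form.

Apply L'Hôpital's rule: differentiate numerator and denominator separately.
  f(x) = x   ⇒   f'(x) = 1
  g(x) = asin(x)   ⇒   g'(x) = 1/sqrt(1 - x^2)
  lim(x→0) f'(x)/g'(x) = lim(x→0) (1)/(1/sqrt(1 - x^2))
  = 1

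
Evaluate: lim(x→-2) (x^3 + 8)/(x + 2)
This is a standard limit.

Factor or rationalize the expression:
  lim(x→-2) (x^3 + 8)/(x + 2) = 12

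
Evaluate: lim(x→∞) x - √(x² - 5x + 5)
This is an ∞-∞ indeterminate form.

Combine fractions or rationalize to convert ∞-∞ to 0/0 form:
  lim(x→∞) x - √(x² - 5x + 5) = 5/2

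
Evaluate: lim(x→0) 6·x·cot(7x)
This is a 0·∞ indeterminate form.

Rewrite 0·∞ as a quotient (0/0 or ∞/∞ form), then apply L'Hôpital's rule:
  lim(x→0) 6·x·cot(7x) = 6/7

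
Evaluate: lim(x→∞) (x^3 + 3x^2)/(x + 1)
This is an ∞/∞ indeterminate form.

Apply L'Hôpital's rule: differentiate numerator and denominator separately.
  f(x) = x^3 + 3·x^2   ⇒   f'(x) = 3·x^2 + 6·x
  g(x) = x + 1   ⇒   g'(x) = 1
  lim(x→∞) f'(x)/g'(x) = lim(x→∞) (3·x^2 + 6·x)/(1)
  = ∞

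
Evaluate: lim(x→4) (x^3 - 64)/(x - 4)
This is a standard limit.

Factor or rationalize the expression:
  lim(x→4) (x^3 - 64)/(x - 4) = 48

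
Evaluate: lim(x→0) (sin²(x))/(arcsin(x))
This is a 0/0 indeterminate form.

Apply L'Hôpital's rule: differentiate numerator and denominator separately.
  f(x) = sin(x)^2   ⇒   f'(x) = 2·sin(x)·cos(x)
  g(x) = asin(x)   ⇒   g'(x) = 1/sqrt(1 - x^2)
  lim(x→0) f'(x)/g'(x) = lim(x→0) (2·sin(x)·cos(x))/(1/sqrt(1 - x^2))
  = 0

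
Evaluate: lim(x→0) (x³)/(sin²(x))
This is a 0/0 indeterminate form.

Apply L'Hôpital's rule: differentiate numerator and denominator separately.
  f(x) = x^3   ⇒   f'(x) = 3·x^2
  g(x) = sin(x)^2   ⇒   g'(x) = 2·sin(x)·cos(x)
  lim(x→0) f'(x)/g'(x) = lim(x→0) (3·x^2)/(2·sin(x)·cos(x))
  = 0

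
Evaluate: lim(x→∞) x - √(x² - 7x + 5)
This is an ∞-∞ indeterminate form.

Combine fractions or rationalize to convert ∞-∞ to 0/0 form:
  lim(x→∞) x - √(x² - 7x + 5) = 7/2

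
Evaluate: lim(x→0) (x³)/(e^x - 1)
This is a 0/0 indeterminate form.

Apply L'Hôpital's rule: differentiate numerator and denominator separately.
  f(x) = x^3   ⇒   f'(x) = 3·x^2
  g(x) = e^(x) - 1   ⇒   g'(x) = e^(x)
  lim(x→0) f'(x)/g'(x) = lim(x→0) (3·x^2)/(e^(x))
  = 0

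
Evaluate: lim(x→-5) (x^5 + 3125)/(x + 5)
This is a standard limit.

Factor or rationalize the expression:
  lim(x→-5) (x^5 + 3125)/(x + 5) = 3125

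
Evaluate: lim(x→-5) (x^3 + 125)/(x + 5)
This is a standard limit.

Factor or rationalize the expression:
  lim(x→-5) (x^3 + 125)/(x + 5) = 75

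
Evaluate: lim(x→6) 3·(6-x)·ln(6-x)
This is a 0·∞ indeterminate form.

Rewrite 0·∞ as a quotient (0/0 or ∞/∞ form), then apply L'Hôpital's rule:
  lim(x→6) 3·(6-x)·ln(6-x) = 0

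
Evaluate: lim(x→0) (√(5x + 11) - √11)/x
This is a standard limit.

Factor or rationalize the expression:
  lim(x→0) (√(5x + 11) - √11)/x = 5·sqrt(11)/22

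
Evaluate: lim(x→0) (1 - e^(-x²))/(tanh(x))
This is a 0/0 indeterminate form.

Apply L'Hôpital's rule: differentiate numerator and denominator separately.
  f(x) = 1 - e^(-x^2)   ⇒   f'(x) = 2·x·e^(-x^2)
  g(x) = tanh(x)   ⇒   g'(x) = 1 - tanh(x)^2
  lim(x→0) f'(x)/g'(x) = lim(x→0) (2·x·e^(-x^2))/(1 - tanh(x)^2)
  = 0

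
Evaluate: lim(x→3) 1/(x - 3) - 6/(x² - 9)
This is an ∞-∞ indeterminate form.

Combine fractions or rationalize to convert ∞-∞ to 0/0 form:
  lim(x→3) 1/(x - 3) - 6/(x² - 9) = 1/6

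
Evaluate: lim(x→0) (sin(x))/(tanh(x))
This is a 0/0 indeterminate form.

Apply L'Hôpital's rule: differentiate numerator and denominator separately.
  f(x) = sin(x)   ⇒   f'(x) = cos(x)
  g(x) = tanh(x)   ⇒   g'(x) = 1 - tanh(x)^2
  lim(x→0) f'(x)/g'(x) = lim(x→0) (cos(x))/(1 - tanh(x)^2)
  = 1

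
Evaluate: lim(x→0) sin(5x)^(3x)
This is an exponential indeterminate form.

For exponential indeterminate forms, take the natural log:
  Let L = lim(x→0) sin(5x)^(3x)
  Then ln(L) = lim(x→0) [exponent × ln(base)]
  Evaluate using L'Hôpital or standard limits, then exponentiate.
  L = 1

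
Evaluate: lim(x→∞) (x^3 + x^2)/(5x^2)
This is an ∞/∞ indeterminate form.

Apply L'Hôpital's rule: differentiate numerator and denominator separately.
  f(x) = x^3 + x^2   ⇒   f'(x) = 3·x^2 + 2·x
  g(x) = 5·x^2   ⇒   g'(x) = 10·x
  lim(x→∞) f'(x)/g'(x) = lim(x→∞) (3·x^2 + 2·x)/(10·x)
  = ∞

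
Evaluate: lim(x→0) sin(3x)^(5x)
This is an exponential indeterminate form.

For exponential indeterminate forms, take the natural log:
  Let L = lim(x→0) sin(3x)^(5x)
  Then ln(L) = lim(x→0) [exponent × ln(base)]
  Evaluate using L'Hôpital or standard limits, then exponentiate.
  L = 1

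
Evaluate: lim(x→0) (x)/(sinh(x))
This is a 0/0 indeterminate form.

Apply L'Hôpital's rule: differentiate numerator and denominator separately.
  f(x) = x   ⇒   f'(x) = 1
  g(x) = sinh(x)   ⇒   g'(x) = cosh(x)
  lim(x→0) f'(x)/g'(x) = lim(x→0) (1)/(cosh(x))
  = 1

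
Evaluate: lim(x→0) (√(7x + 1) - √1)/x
This is a standard limit.

Factor or rationalize the expression:
  lim(x→0) (√(7x + 1) - √1)/x = 7/2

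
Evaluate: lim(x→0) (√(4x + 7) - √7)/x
This is a standard limit.

Factor or rationalize the expression:
  lim(x→0) (√(4x + 7) - √7)/x = 2·sqrt(7)/7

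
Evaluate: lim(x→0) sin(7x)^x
This is an exponential indeterminate form.

For exponential indeterminate forms, take the natural log:
  Let L = lim(x→0) sin(7x)^x
  Then ln(L) = lim(x→0) [exponent × ln(base)]
  Evaluate using L'Hôpital or standard limits, then exponentiate.
  L = 1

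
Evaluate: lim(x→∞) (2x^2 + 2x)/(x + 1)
This is an ∞/∞ indeterminate form.

Apply L'Hôpital's rule: differentiate numerator and denominator separately.
  f(x) = 2·x^2 + 2·x   ⇒   f'(x) = 4·x + 2
  g(x) = x + 1   ⇒   g'(x) = 1
  lim(x→∞) f'(x)/g'(x) = lim(x→∞) (4·x + 2)/(1)
  = ∞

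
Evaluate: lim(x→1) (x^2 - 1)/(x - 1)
This is a standard limit.

Factor or rationalize the expression:
  lim(x→1) (x^2 - 1)/(x - 1) = 2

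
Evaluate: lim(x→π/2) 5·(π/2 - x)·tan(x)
This is a 0·∞ indeterminate form.

Rewrite 0·∞ as a quotient (0/0 or ∞/∞ form), then apply L'Hôpital's rule:
  lim(x→π/2) 5·(π/2 - x)·tan(x) = 5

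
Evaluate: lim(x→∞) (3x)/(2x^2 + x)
This is an ∞/∞ indeterminate form.

Apply L'Hôpital's rule: differentiate numerator and denominator separately.
  f(x) = 3·x   ⇒   f'(x) = 3
  g(x) = 2·x^2 + x   ⇒   g'(x) = 4·x + 1
  lim(x→∞) f'(x)/g'(x) = lim(x→∞) (3)/(4·x + 1)
  = 0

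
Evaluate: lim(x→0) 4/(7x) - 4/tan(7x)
This is an ∞-∞ indeterminate form.

Combine fractions or rationalize to convert ∞-∞ to 0/0 form:
  lim(x→0) 4/(7x) - 4/tan(7x) = 0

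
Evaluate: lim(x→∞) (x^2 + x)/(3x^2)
This is an ∞/∞ indeterminate form.

Apply L'Hôpital's rule: differentiate numerator and denominator separately.
  f(x) = x^2 + x   ⇒   f'(x) = 2·x + 1
  g(x) = 3·x^2   ⇒   g'(x) = 6·x
  lim(x→∞) f'(x)/g'(x) = lim(x→∞) (2·x + 1)/(6·x)
  = 1/3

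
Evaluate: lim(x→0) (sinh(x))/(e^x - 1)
This is a 0/0 indeterminate form.

Apply L'Hôpital's rule: differentiate numerator and denominator separately.
  f(x) = sinh(x)   ⇒   f'(x) = cosh(x)
  g(x) = e^(x) - 1   ⇒   g'(x) = e^(x)
  lim(x→0) f'(x)/g'(x) = lim(x→0) (cosh(x))/(e^(x))
  = 1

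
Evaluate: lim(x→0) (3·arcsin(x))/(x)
This is a 0/0 indeterminate form.

Apply L'Hôpital's rule: differentiate numerator and denominator separately.
  f(x) = 3·asin(x)   ⇒   f'(x) = 3/sqrt(1 - x^2)
  g(x) = x   ⇒   g'(x) = 1
  lim(x→0) f'(x)/g'(x) = lim(x→0) (3/sqrt(1 - x^2))/(1)
  = 3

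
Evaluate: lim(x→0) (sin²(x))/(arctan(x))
This is a 0/0 indeterminate form.

Apply L'Hôpital's rule: differentiate numerator and denominator separately.
  f(x) = sin(x)^2   ⇒   f'(x) = 2·sin(x)·cos(x)
  g(x) = atan(x)   ⇒   g'(x) = 1/(x^2 + 1)
  lim(x→0) f'(x)/g'(x) = lim(x→0) (2·sin(x)·cos(x))/(1/(x^2 + 1))
  = 0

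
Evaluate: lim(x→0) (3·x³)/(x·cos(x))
This is a 0/0 indeterminate form.

Apply L'Hôpital's rule: differentiate numerator and denominator separately.
  f(x) = 3·x^3   ⇒   f'(x) = 9·x^2
  g(x) = x·cos(x)   ⇒   g'(x) = -x·sin(x) + cos(x)
  lim(x→0) f'(x)/g'(x) = lim(x→0) (9·x^2)/(-x·sin(x) + cos(x))
  = 0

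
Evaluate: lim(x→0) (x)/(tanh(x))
This is a 0/0 indeterminate form.

Apply L'Hôpital's rule: differentiate numerator and denominator separately.
  f(x) = x   ⇒   f'(x) = 1
  g(x) = tanh(x)   ⇒   g'(x) = 1 - tanh(x)^2
  lim(x→0) f'(x)/g'(x) = lim(x→0) (1)/(1 - tanh(x)^2)
  = 1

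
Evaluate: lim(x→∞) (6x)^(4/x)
This is an exponential indeterminate form.

For exponential indeterminate forms, take the natural log:
  Let L = lim(x→∞) (6x)^(4/x)
  Then ln(L) = lim(x→∞) [exponent × ln(base)]
  Evaluate using L'Hôpital or standard limits, then exponentiate.
  L = 1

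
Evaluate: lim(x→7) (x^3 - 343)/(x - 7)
This is a standard limit.

Factor or rationalize the expression:
  lim(x→7) (x^3 - 343)/(x - 7) = 147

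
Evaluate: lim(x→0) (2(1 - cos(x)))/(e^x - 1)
This is a 0/0 indeterminate form.

Apply L'Hôpital's rule: differentiate numerator and denominator separately.
  f(x) = 2 - 2·cos(x)   ⇒   f'(x) = 2·sin(x)
  g(x) = e^(x) - 1   ⇒   g'(x) = e^(x)
  lim(x→0) f'(x)/g'(x) = lim(x→0) (2·sin(x))/(e^(x))
  = 0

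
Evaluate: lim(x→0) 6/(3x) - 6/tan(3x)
This is an ∞-∞ indeterminate form.

Combine fractions or rationalize to convert ∞-∞ to 0/0 form:
  lim(x→0) 6/(3x) - 6/tan(3x) = 0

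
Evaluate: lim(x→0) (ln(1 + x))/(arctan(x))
This is a 0/0 indeterminate form.

Apply L'Hôpital's rule: differentiate numerator and denominator separately.
  f(x) = ln(x + 1)   ⇒   f'(x) = 1/(x + 1)
  g(x) = atan(x)   ⇒   g'(x) = 1/(x^2 + 1)
  lim(x→0) f'(x)/g'(x) = lim(x→0) (1/(x + 1))/(1/(x^2 + 1))
  = 1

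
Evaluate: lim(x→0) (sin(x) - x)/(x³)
This is a 0/0 indeterminate form.

Apply L'Hôpital's rule: differentiate numerator and denominator separately.
  f(x) = -x + sin(x)   ⇒   f'(x) = cos(x) - 1
  g(x) = x^3   ⇒   g'(x) = 3·x^2
  lim(x→0) f'(x)/g'(x) = lim(x→0) (cos(x) - 1)/(3·x^2)
  = -1/6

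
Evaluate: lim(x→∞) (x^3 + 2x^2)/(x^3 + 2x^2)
This is an ∞/∞ indeterminate form.

Apply L'Hôpital's rule: differentiate numerator and denominator separately.
  f(x) = x^3 + 2·x^2   ⇒   f'(x) = 3·x^2 + 4·x
  g(x) = x^3 + 2·x^2   ⇒   g'(x) = 3·x^2 + 4·x
  lim(x→∞) f'(x)/g'(x) = lim(x→∞) (3·x^2 + 4·x)/(3·x^2 + 4·x)
  = 1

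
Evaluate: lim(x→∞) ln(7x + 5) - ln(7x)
This is an ∞-∞ indeterminate form.

Combine fractions or rationalize to convert ∞-∞ to 0/0 form:
  lim(x→∞) ln(7x + 5) - ln(7x) = 0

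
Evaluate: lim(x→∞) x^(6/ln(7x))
This is an exponential indeterminate form.

For exponential indeterminate forms, take the natural log:
  Let L = lim(x→∞) x^(6/ln(7x))
  Then ln(L) = lim(x→∞) [exponent × ln(base)]
  Evaluate using L'Hôpital or standard limits, then exponentiate.
  L = e^(6)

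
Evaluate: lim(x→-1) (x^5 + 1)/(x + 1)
This is a standard limit.

Factor or rationalize the expression:
  lim(x→-1) (x^5 + 1)/(x + 1) = 5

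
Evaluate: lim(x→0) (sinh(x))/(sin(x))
This is a 0/0 indeterminate form.

Apply L'Hôpital's rule: differentiate numerator and denominator separately.
  f(x) = sinh(x)   ⇒   f'(x) = cosh(x)
  g(x) = sin(x)   ⇒   g'(x) = cos(x)
  lim(x→0) f'(x)/g'(x) = lim(x→0) (cosh(x))/(cos(x))
  = 1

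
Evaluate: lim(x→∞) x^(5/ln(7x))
This is an exponential indeterminate form.

For exponential indeterminate forms, take the natural log:
  Let L = lim(x→∞) x^(5/ln(7x))
  Then ln(L) = lim(x→∞) [exponent × ln(base)]
  Evaluate using L'Hôpital or standard limits, then exponentiate.
  L = e^(5)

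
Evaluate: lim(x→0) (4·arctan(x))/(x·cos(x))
This is a 0/0 indeterminate form.

Apply L'Hôpital's rule: differentiate numerator and denominator separately.
  f(x) = 4·atan(x)   ⇒   f'(x) = 4/(x^2 + 1)
  g(x) = x·cos(x)   ⇒   g'(x) = -x·sin(x) + cos(x)
  lim(x→0) f'(x)/g'(x) = lim(x→0) (4/(x^2 + 1))/(-x·sin(x) + cos(x))
  = 4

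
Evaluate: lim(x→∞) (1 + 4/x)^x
This is an exponential indeterminate form.

For exponential indeterminate forms, take the natural log:
  Let L = lim(x→∞) (1 + 4/x)^x
  Then ln(L) = lim(x→∞) [exponent × ln(base)]
  Evaluate using L'Hôpital or standard limits, then exponentiate.
  L = e^(4)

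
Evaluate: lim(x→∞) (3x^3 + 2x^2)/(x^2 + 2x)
This is an ∞/∞ indeterminate form.

Apply L'Hôpital's rule: differentiate numerator and denominator separately.
  f(x) = 3·x^3 + 2·x^2   ⇒   f'(x) = 9·x^2 + 4·x
  g(x) = x^2 + 2·x   ⇒   g'(x) = 2·x + 2
  lim(x→∞) f'(x)/g'(x) = lim(x→∞) (9·x^2 + 4·x)/(2·x + 2)
  = ∞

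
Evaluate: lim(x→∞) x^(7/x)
This is an exponential indeterminate form.

For exponential indeterminate forms, take the natural log:
  Let L = lim(x→∞) x^(7/x)
  Then ln(L) = lim(x→∞) [exponent × ln(base)]
  Evaluate using L'Hôpital or standard limits, then exponentiate.
  L = 1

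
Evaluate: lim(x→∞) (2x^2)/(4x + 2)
This is an ∞/∞ indeterminate form.

Apply L'Hôpital's rule: differentiate numerator and denominator separately.
  f(x) = 2·x^2   ⇒   f'(x) = 4·x
  g(x) = 4·x + 2   ⇒   g'(x) = 4
  lim(x→∞) f'(x)/g'(x) = lim(x→∞) (4·x)/(4)
  = ∞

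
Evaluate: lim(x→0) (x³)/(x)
This is a 0/0 indeterminate form.

Apply L'Hôpital's rule: differentiate numerator and denominator separately.
  f(x) = x^3   ⇒   f'(x) = 3·x^2
  g(x) = x   ⇒   g'(x) = 1
  lim(x→0) f'(x)/g'(x) = lim(x→0) (3·x^2)/(1)
  = 0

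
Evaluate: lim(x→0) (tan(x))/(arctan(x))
This is a 0/0 indeterminate form.

Apply L'Hôpital's rule: differentiate numerator and denominator separately.
  f(x) = tan(x)   ⇒   f'(x) = tan(x)^2 + 1
  g(x) = atan(x)   ⇒   g'(x) = 1/(x^2 + 1)
  lim(x→0) f'(x)/g'(x) = lim(x→0) (tan(x)^2 + 1)/(1/(x^2 + 1))
  = 1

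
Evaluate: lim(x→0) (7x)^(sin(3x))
This is an exponential indeterminate form.

For exponential indeterminate forms, take the natural log:
  Let L = lim(x→0) (7x)^(sin(3x))
  Then ln(L) = lim(x→0) [exponent × ln(base)]
  Evaluate using L'Hôpital or standard limits, then exponentiate.
  L = 1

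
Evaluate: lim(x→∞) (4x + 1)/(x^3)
This is an ∞/∞ indeterminate form.

Apply L'Hôpital's rule: differentiate numerator and denominator separately.
  f(x) = 4·x + 1   ⇒   f'(x) = 4
  g(x) = x^3   ⇒   g'(x) = 3·x^2
  lim(x→∞) f'(x)/g'(x) = lim(x→∞) (4)/(3·x^2)
  = 0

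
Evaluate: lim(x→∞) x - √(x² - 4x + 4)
This is an ∞-∞ indeterminate form.

Combine fractions or rationalize to convert ∞-∞ to 0/0 form:
  lim(x→∞) x - √(x² - 4x + 4) = 2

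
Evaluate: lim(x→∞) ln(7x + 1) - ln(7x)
This is an ∞-∞ indeterminate form.

Combine fractions or rationalize to convert ∞-∞ to 0/0 form:
  lim(x→∞) ln(7x + 1) - ln(7x) = 0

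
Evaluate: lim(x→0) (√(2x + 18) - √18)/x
This is a standard limit.

Factor or rationalize the expression:
  lim(x→0) (√(2x + 18) - √18)/x = sqrt(2)/6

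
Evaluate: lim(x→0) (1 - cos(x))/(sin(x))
This is a 0/0 indeterminate form.

Apply L'Hôpital's rule: differentiate numerator and denominator separately.
  f(x) = 1 - cos(x)   ⇒   f'(x) = sin(x)
  g(x) = sin(x)   ⇒   g'(x) = cos(x)
  lim(x→0) f'(x)/g'(x) = lim(x→0) (sin(x))/(cos(x))
  = 0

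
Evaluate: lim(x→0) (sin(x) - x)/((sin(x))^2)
This is a 0/0 indeterminate form.

Apply L'Hôpital's rule: differentiate numerator and denominator separately.
  f(x) = -x + sin(x)   ⇒   f'(x) = cos(x) - 1
  g(x) = sin(x)^2   ⇒   g'(x) = 2·sin(x)·cos(x)
  lim(x→0) f'(x)/g'(x) = lim(x→0) (cos(x) - 1)/(2·sin(x)·cos(x))
  = 0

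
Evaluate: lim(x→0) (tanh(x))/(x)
This is a 0/0 indeterminate form.

Apply L'Hôpital's rule: differentiate numerator and denominator separately.
  f(x) = tanh(x)   ⇒   f'(x) = 1 - tanh(x)^2
  g(x) = x   ⇒   g'(x) = 1
  lim(x→0) f'(x)/g'(x) = lim(x→0) (1 - tanh(x)^2)/(1)
  = 1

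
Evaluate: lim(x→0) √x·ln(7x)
This is a 0·∞ indeterminate form.

Rewrite 0·∞ as a quotient (0/0 or ∞/∞ form), then apply L'Hôpital's rule:
  lim(x→0) √x·ln(7x) = 0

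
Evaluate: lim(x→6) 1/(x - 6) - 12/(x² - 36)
This is an ∞-∞ indeterminate form.

Combine fractions or rationalize to convert ∞-∞ to 0/0 form:
  lim(x→6) 1/(x - 6) - 12/(x² - 36) = 1/12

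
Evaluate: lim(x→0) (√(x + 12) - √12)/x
This is a standard limit.

Factor or rationalize the expression:
  lim(x→0) (√(x + 12) - √12)/x = sqrt(3)/12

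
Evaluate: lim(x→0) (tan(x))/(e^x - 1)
This is a 0/0 indeterminate form.

Apply L'Hôpital's rule: differentiate numerator and denominator separately.
  f(x) = tan(x)   ⇒   f'(x) = tan(x)^2 + 1
  g(x) = e^(x) - 1   ⇒   g'(x) = e^(x)
  lim(x→0) f'(x)/g'(x) = lim(x→0) (tan(x)^2 + 1)/(e^(x))
  = 1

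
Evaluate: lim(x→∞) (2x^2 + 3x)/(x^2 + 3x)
This is an ∞/∞ indeterminate form.

Apply L'Hôpital's rule: differentiate numerator and denominator separately.
  f(x) = 2·x^2 + 3·x   ⇒   f'(x) = 4·x + 3
  g(x) = x^2 + 3·x   ⇒   g'(x) = 2·x + 3
  lim(x→∞) f'(x)/g'(x) = lim(x→∞) (4·x + 3)/(2·x + 3)
  = 2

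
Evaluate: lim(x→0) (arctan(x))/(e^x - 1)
This is a 0/0 indeterminate form.

Apply L'Hôpital's rule: differentiate numerator and denominator separately.
  f(x) = atan(x)   ⇒   f'(x) = 1/(x^2 + 1)
  g(x) = e^(x) - 1   ⇒   g'(x) = e^(x)
  lim(x→0) f'(x)/g'(x) = lim(x→0) (1/(x^2 + 1))/(e^(x))
  = 1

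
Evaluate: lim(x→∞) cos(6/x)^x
This is an exponential indeterminate form.

For exponential indeterminate forms, take the natural log:
  Let L = lim(x→∞) cos(6/x)^x
  Then ln(L) = lim(x→∞) [exponent × ln(base)]
  Evaluate using L'Hôpital or standard limits, then exponentiate.
  L = 1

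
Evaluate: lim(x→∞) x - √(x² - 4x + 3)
This is an ∞-∞ indeterminate form.

Combine fractions or rationalize to convert ∞-∞ to 0/0 form:
  lim(x→∞) x - √(x² - 4x + 3) = 2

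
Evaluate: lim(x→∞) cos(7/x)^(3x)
This is an exponential indeterminate form.

For exponential indeterminate forms, take the natural log:
  Let L = lim(x→∞) cos(7/x)^(3x)
  Then ln(L) = lim(x→∞) [exponent × ln(base)]
  Evaluate using L'Hôpital or standard limits, then exponentiate.
  L = 1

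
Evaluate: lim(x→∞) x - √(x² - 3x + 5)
This is an ∞-∞ indeterminate form.

Combine fractions or rationalize to convert ∞-∞ to 0/0 form:
  lim(x→∞) x - √(x² - 3x + 5) = 3/2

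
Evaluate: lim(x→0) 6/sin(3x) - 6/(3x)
This is an ∞-∞ indeterminate form.

Combine fractions or rationalize to convert ∞-∞ to 0/0 form:
  lim(x→0) 6/sin(3x) - 6/(3x) = 0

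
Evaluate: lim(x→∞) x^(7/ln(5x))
This is an exponential indeterminate form.

For exponential indeterminate forms, take the natural log:
  Let L = lim(x→∞) x^(7/ln(5x))
  Then ln(L) = lim(x→∞) [exponent × ln(base)]
  Evaluate using L'Hôpital or standard limits, then exponentiate.
  L = e^(7)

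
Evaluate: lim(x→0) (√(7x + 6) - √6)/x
This is a standard limit.

Factor or rationalize the expression:
  lim(x→0) (√(7x + 6) - √6)/x = 7·sqrt(6)/12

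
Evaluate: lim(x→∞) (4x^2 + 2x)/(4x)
This is an ∞/∞ indeterminate form.

Apply L'Hôpital's rule: differentiate numerator and denominator separately.
  f(x) = 4·x^2 + 2·x   ⇒   f'(x) = 8·x + 2
  g(x) = 4·x   ⇒   g'(x) = 4
  lim(x→∞) f'(x)/g'(x) = lim(x→∞) (8·x + 2)/(4)
  = ∞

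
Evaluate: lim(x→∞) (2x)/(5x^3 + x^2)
This is an ∞/∞ indeterminate form.

Apply L'Hôpital's rule: differentiate numerator and denominator separately.
  f(x) = 2·x   ⇒   f'(x) = 2
  g(x) = 5·x^3 + x^2   ⇒   g'(x) = 15·x^2 + 2·x
  lim(x→∞) f'(x)/g'(x) = lim(x→∞) (2)/(15·x^2 + 2·x)
  = 0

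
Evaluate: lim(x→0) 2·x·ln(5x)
This is a 0·∞ indeterminate form.

Rewrite 0·∞ as a quotient (0/0 or ∞/∞ form), then apply L'Hôpital's rule:
  lim(x→0) 2·x·ln(5x) = 0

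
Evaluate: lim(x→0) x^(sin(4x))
This is an exponential indeterminate form.

For exponential indeterminate forms, take the natural log:
  Let L = lim(x→0) x^(sin(4x))
  Then ln(L) = lim(x→0) [exponent × ln(base)]
  Evaluate using L'Hôpital or standard limits, then exponentiate.
  L = 1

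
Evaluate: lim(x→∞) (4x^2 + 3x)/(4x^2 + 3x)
This is an ∞/∞ indeterminate form.

Apply L'Hôpital's rule: differentiate numerator and denominator separately.
  f(x) = 4·x^2 + 3·x   ⇒   f'(x) = 8·x + 3
  g(x) = 4·x^2 + 3·x   ⇒   g'(x) = 8·x + 3
  lim(x→∞) f'(x)/g'(x) = lim(x→∞) (8·x + 3)/(8·x + 3)
  = 1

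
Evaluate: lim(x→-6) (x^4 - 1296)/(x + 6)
This is a standard limit.

Factor or rationalize the expression:
  lim(x→-6) (x^4 - 1296)/(x + 6) = -864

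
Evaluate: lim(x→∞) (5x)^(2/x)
This is an exponential indeterminate form.

For exponential indeterminate forms, take the natural log:
  Let L = lim(x→∞) (5x)^(2/x)
  Then ln(L) = lim(x→∞) [exponent × ln(base)]
  Evaluate using L'Hôpital or standard limits, then exponentiate.
  L = 1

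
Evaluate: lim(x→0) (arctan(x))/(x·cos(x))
This is a 0/0 indeterminate form.

Apply L'Hôpital's rule: differentiate numerator and denominator separately.
  f(x) = atan(x)   ⇒   f'(x) = 1/(x^2 + 1)
  g(x) = x·cos(x)   ⇒   g'(x) = -x·sin(x) + cos(x)
  lim(x→0) f'(x)/g'(x) = lim(x→0) (1/(x^2 + 1))/(-x·sin(x) + cos(x))
  = 1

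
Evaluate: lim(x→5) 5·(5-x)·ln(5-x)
This is a 0·∞ indeterminate form.

Rewrite 0·∞ as a quotient (0/0 or ∞/∞ form), then apply L'Hôpital's rule:
  lim(x→5) 5·(5-x)·ln(5-x) = 0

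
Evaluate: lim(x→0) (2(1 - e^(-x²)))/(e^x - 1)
This is a 0/0 indeterminate form.

Apply L'Hôpital's rule: differentiate numerator and denominator separately.
  f(x) = 2 - 2·e^(-x^2)   ⇒   f'(x) = 4·x·e^(-x^2)
  g(x) = e^(x) - 1   ⇒   g'(x) = e^(x)
  lim(x→0) f'(x)/g'(x) = lim(x→0) (4·x·e^(-x^2))/(e^(x))
  = 0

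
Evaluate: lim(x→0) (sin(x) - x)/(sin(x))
This is a 0/0 indeterminate form.

Apply L'Hôpital's rule: differentiate numerator and denominator separately.
  f(x) = -x + sin(x)   ⇒   f'(x) = cos(x) - 1
  g(x) = sin(x)   ⇒   g'(x) = cos(x)
  lim(x→0) f'(x)/g'(x) = lim(x→0) (cos(x) - 1)/(cos(x))
  = 0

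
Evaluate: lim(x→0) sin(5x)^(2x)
This is an exponential indeterminate form.

For exponential indeterminate forms, take the natural log:
  Let L = lim(x→0) sin(5x)^(2x)
  Then ln(L) = lim(x→0) [exponent × ln(base)]
  Evaluate using L'Hôpital or standard limits, then exponentiate.
  L = 1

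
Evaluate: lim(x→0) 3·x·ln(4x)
This is a 0·∞ indeterminate form.

Rewrite 0·∞ as a quotient (0/0 or ∞/∞ form), then apply L'Hôpital's rule:
  lim(x→0) 3·x·ln(4x) = 0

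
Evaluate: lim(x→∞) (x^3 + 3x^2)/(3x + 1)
This is an ∞/∞ indeterminate form.

Apply L'Hôpital's rule: differentiate numerator and denominator separately.
  f(x) = x^3 + 3·x^2   ⇒   f'(x) = 3·x^2 + 6·x
  g(x) = 3·x + 1   ⇒   g'(x) = 3
  lim(x→∞) f'(x)/g'(x) = lim(x→∞) (3·x^2 + 6·x)/(3)
  = ∞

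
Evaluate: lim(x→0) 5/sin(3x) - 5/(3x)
This is an ∞-∞ indeterminate form.

Combine fractions or rationalize to convert ∞-∞ to 0/0 form:
  lim(x→0) 5/sin(3x) - 5/(3x) = 0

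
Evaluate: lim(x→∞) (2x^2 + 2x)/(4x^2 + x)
This is an ∞/∞ indeterminate form.

Apply L'Hôpital's rule: differentiate numerator and denominator separately.
  f(x) = 2·x^2 + 2·x   ⇒   f'(x) = 4·x + 2
  g(x) = 4·x^2 + x   ⇒   g'(x) = 8·x + 1
  lim(x→∞) f'(x)/g'(x) = lim(x→∞) (4·x + 2)/(8·x + 1)
  = 1/2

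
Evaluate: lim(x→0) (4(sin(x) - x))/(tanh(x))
This is a 0/0 indeterminate form.

Apply L'Hôpital's rule: differentiate numerator and denominator separately.
  f(x) = -4·x + 4·sin(x)   ⇒   f'(x) = 4·cos(x) - 4
  g(x) = tanh(x)   ⇒   g'(x) = 1 - tanh(x)^2
  lim(x→0) f'(x)/g'(x) = lim(x→0) (4·cos(x) - 4)/(1 - tanh(x)^2)
  = 0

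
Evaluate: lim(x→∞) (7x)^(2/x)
This is an exponential indeterminate form.

For exponential indeterminate forms, take the natural log:
  Let L = lim(x→∞) (7x)^(2/x)
  Then ln(L) = lim(x→∞) [exponent × ln(base)]
  Evaluate using L'Hôpital or standard limits, then exponentiate.
  L = 1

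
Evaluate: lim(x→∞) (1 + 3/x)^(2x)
This is an exponential indeterminate form.

For exponential indeterminate forms, take the natural log:
  Let L = lim(x→∞) (1 + 3/x)^(2x)
  Then ln(L) = lim(x→∞) [exponent × ln(base)]
  Evaluate using L'Hôpital or standard limits, then exponentiate.
  L = e^(6)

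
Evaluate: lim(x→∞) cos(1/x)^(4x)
This is an exponential indeterminate form.

For exponential indeterminate forms, take the natural log:
  Let L = lim(x→∞) cos(1/x)^(4x)
  Then ln(L) = lim(x→∞) [exponent × ln(base)]
  Evaluate using L'Hôpital or standard limits, then exponentiate.
  L = 1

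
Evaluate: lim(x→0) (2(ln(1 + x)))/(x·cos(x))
This is a 0/0 indeterminate form.

Apply L'Hôpital's rule: differentiate numerator and denominator separately.
  f(x) = 2·ln(x + 1)   ⇒   f'(x) = 2/(x + 1)
  g(x) = x·cos(x)   ⇒   g'(x) = -x·sin(x) + cos(x)
  lim(x→0) f'(x)/g'(x) = lim(x→0) (2/(x + 1))/(-x·sin(x) + cos(x))
  = 2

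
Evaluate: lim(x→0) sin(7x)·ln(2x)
This is a 0·∞ indeterminate form.

Rewrite 0·∞ as a quotient (0/0 or ∞/∞ form), then apply L'Hôpital's rule:
  lim(x→0) sin(7x)·ln(2x) = 0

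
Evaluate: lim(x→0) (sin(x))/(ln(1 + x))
This is a 0/0 indeterminate form.

Apply L'Hôpital's rule: differentiate numerator and denominator separately.
  f(x) = sin(x)   ⇒   f'(x) = cos(x)
  g(x) = ln(x + 1)   ⇒   g'(x) = 1/(x + 1)
  lim(x→0) f'(x)/g'(x) = lim(x→0) (cos(x))/(1/(x + 1))
  = 1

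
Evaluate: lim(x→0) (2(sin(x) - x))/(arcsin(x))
This is a 0/0 indeterminate form.

Apply L'Hôpital's rule: differentiate numerator and denominator separately.
  f(x) = -2·x + 2·sin(x)   ⇒   f'(x) = 2·cos(x) - 2
  g(x) = asin(x)   ⇒   g'(x) = 1/sqrt(1 - x^2)
  lim(x→0) f'(x)/g'(x) = lim(x→0) (2·cos(x) - 2)/(1/sqrt(1 - x^2))
  = 0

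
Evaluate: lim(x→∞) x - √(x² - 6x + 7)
This is an ∞-∞ indeterminate form.

Combine fractions or rationalize to convert ∞-∞ to 0/0 form:
  lim(x→∞) x - √(x² - 6x + 7) = 3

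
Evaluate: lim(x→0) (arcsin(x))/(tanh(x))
This is a 0/0 indeterminate form.

Apply L'Hôpital's rule: differentiate numerator and denominator separately.
  f(x) = asin(x)   ⇒   f'(x) = 1/sqrt(1 - x^2)
  g(x) = tanh(x)   ⇒   g'(x) = 1 - tanh(x)^2
  lim(x→0) f'(x)/g'(x) = lim(x→0) (1/sqrt(1 - x^2))/(1 - tanh(x)^2)
  = 1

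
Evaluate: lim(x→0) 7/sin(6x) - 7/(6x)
This is an ∞-∞ indeterminate form.

Combine fractions or rationalize to convert ∞-∞ to 0/0 form:
  lim(x→0) 7/sin(6x) - 7/(6x) = 0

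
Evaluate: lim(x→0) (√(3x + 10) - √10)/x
This is a standard limit.

Factor or rationalize the expression:
  lim(x→0) (√(3x + 10) - √10)/x = 3·sqrt(10)/20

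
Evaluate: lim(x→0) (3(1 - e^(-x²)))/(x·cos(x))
This is a 0/0 indeterminate form.

Apply L'Hôpital's rule: differentiate numerator and denominator separately.
  f(x) = 3 - 3·e^(-x^2)   ⇒   f'(x) = 6·x·e^(-x^2)
  g(x) = x·cos(x)   ⇒   g'(x) = -x·sin(x) + cos(x)
  lim(x→0) f'(x)/g'(x) = lim(x→0) (6·x·e^(-x^2))/(-x·sin(x) + cos(x))
  = 0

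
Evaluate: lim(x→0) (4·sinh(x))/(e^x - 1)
This is a 0/0 indeterminate form.

Apply L'Hôpital's rule: differentiate numerator and denominator separately.
  f(x) = 4·sinh(x)   ⇒   f'(x) = 4·cosh(x)
  g(x) = e^(x) - 1   ⇒   g'(x) = e^(x)
  lim(x→0) f'(x)/g'(x) = lim(x→0) (4·cosh(x))/(e^(x))
  = 4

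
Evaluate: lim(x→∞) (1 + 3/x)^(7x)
This is an exponential indeterminate form.

For exponential indeterminate forms, take the natural log:
  Let L = lim(x→∞) (1 + 3/x)^(7x)
  Then ln(L) = lim(x→∞) [exponent × ln(base)]
  Evaluate using L'Hôpital or standard limits, then exponentiate.
  L = e^(21)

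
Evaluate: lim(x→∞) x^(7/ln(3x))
This is an exponential indeterminate form.

For exponential indeterminate forms, take the natural log:
  Let L = lim(x→∞) x^(7/ln(3x))
  Then ln(L) = lim(x→∞) [exponent × ln(base)]
  Evaluate using L'Hôpital or standard limits, then exponentiate.
  L = e^(7)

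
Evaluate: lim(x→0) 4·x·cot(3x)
This is a 0·∞ indeterminate form.

Rewrite 0·∞ as a quotient (0/0 or ∞/∞ form), then apply L'Hôpital's rule:
  lim(x→0) 4·x·cot(3x) = 4/3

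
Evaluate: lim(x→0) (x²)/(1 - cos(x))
This is a 0/0 indeterminate form.

Apply L'Hôpital's rule: differentiate numerator and denominator separately.
  f(x) = x^2   ⇒   f'(x) = 2·x
  g(x) = 1 - cos(x)   ⇒   g'(x) = sin(x)
  lim(x→0) f'(x)/g'(x) = lim(x→0) (2·x)/(sin(x))
  = 2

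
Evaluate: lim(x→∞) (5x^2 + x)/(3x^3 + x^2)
This is an ∞/∞ indeterminate form.

Apply L'Hôpital's rule: differentiate numerator and denominator separately.
  f(x) = 5·x^2 + x   ⇒   f'(x) = 10·x + 1
  g(x) = 3·x^3 + x^2   ⇒   g'(x) = 9·x^2 + 2·x
  lim(x→∞) f'(x)/g'(x) = lim(x→∞) (10·x + 1)/(9·x^2 + 2·x)
  = 0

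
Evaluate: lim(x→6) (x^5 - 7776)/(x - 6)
This is a standard limit.

Factor or rationalize the expression:
  lim(x→6) (x^5 - 7776)/(x - 6) = 6480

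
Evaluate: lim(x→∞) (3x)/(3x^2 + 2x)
This is an ∞/∞ indeterminate form.

Apply L'Hôpital's rule: differentiate numerator and denominator separately.
  f(x) = 3·x   ⇒   f'(x) = 3
  g(x) = 3·x^2 + 2·x   ⇒   g'(x) = 6·x + 2
  lim(x→∞) f'(x)/g'(x) = lim(x→∞) (3)/(6·x + 2)
  = 0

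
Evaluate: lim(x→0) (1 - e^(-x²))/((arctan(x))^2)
This is a 0/0 indeterminate form.

Apply L'Hôpital's rule: differentiate numerator and denominator separately.
  f(x) = 1 - e^(-x^2)   ⇒   f'(x) = 2·x·e^(-x^2)
  g(x) = atan(x)^2   ⇒   g'(x) = 2·atan(x)/(x^2 + 1)
  lim(x→0) f'(x)/g'(x) = lim(x→0) (2·x·e^(-x^2))/(2·atan(x)/(x^2 + 1))
  = 1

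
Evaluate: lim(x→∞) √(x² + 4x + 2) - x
This is an ∞-∞ indeterminate form.

Combine fractions or rationalize to convert ∞-∞ to 0/0 form:
  lim(x→∞) √(x² + 4x + 2) - x = 2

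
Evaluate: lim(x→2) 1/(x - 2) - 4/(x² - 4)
This is an ∞-∞ indeterminate form.

Combine fractions or rationalize to convert ∞-∞ to 0/0 form:
  lim(x→2) 1/(x - 2) - 4/(x² - 4) = 1/4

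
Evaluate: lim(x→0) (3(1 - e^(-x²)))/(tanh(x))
This is a 0/0 indeterminate form.

Apply L'Hôpital's rule: differentiate numerator and denominator separately.
  f(x) = 3 - 3·e^(-x^2)   ⇒   f'(x) = 6·x·e^(-x^2)
  g(x) = tanh(x)   ⇒   g'(x) = 1 - tanh(x)^2
  lim(x→0) f'(x)/g'(x) = lim(x→0) (6·x·e^(-x^2))/(1 - tanh(x)^2)
  = 0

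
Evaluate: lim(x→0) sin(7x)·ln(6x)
This is a 0·∞ indeterminate form.

Rewrite 0·∞ as a quotient (0/0 or ∞/∞ form), then apply L'Hôpital's rule:
  lim(x→0) sin(7x)·ln(6x) = 0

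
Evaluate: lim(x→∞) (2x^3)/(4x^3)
This is an ∞/∞ indeterminate form.

Apply L'Hôpital's rule: differentiate numerator and denominator separately.
  f(x) = 2·x^3   ⇒   f'(x) = 6·x^2
  g(x) = 4·x^3   ⇒   g'(x) = 12·x^2
  lim(x→∞) f'(x)/g'(x) = lim(x→∞) (6·x^2)/(12·x^2)
  = 1/2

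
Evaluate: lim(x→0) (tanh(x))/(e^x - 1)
This is a 0/0 indeterminate form.

Apply L'Hôpital's rule: differentiate numerator and denominator separately.
  f(x) = tanh(x)   ⇒   f'(x) = 1 - tanh(x)^2
  g(x) = e^(x) - 1   ⇒   g'(x) = e^(x)
  lim(x→0) f'(x)/g'(x) = lim(x→0) (1 - tanh(x)^2)/(e^(x))
  = 1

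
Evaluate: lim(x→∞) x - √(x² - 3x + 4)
This is an ∞-∞ indeterminate form.

Combine fractions or rationalize to convert ∞-∞ to 0/0 form:
  lim(x→∞) x - √(x² - 3x + 4) = 3/2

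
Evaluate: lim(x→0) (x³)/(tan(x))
This is a 0/0 indeterminate form.

Apply L'Hôpital's rule: differentiate numerator and denominator separately.
  f(x) = x^3   ⇒   f'(x) = 3·x^2
  g(x) = tan(x)   ⇒   g'(x) = tan(x)^2 + 1
  lim(x→0) f'(x)/g'(x) = lim(x→0) (3·x^2)/(tan(x)^2 + 1)
  = 0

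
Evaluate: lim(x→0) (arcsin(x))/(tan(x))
This is a 0/0 indeterminate form.

Apply L'Hôpital's rule: differentiate numerator and denominator separately.
  f(x) = asin(x)   ⇒   f'(x) = 1/sqrt(1 - x^2)
  g(x) = tan(x)   ⇒   g'(x) = tan(x)^2 + 1
  lim(x→0) f'(x)/g'(x) = lim(x→0) (1/sqrt(1 - x^2))/(tan(x)^2 + 1)
  = 1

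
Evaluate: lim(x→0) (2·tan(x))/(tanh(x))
This is a 0/0 indeterminate form.

Apply L'Hôpital's rule: differentiate numerator and denominator separately.
  f(x) = 2·tan(x)   ⇒   f'(x) = 2·tan(x)^2 + 2
  g(x) = tanh(x)   ⇒   g'(x) = 1 - tanh(x)^2
  lim(x→0) f'(x)/g'(x) = lim(x→0) (2·tan(x)^2 + 2)/(1 - tanh(x)^2)
  = 2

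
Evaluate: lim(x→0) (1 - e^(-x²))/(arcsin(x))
This is a 0/0 indeterminate form.

Apply L'Hôpital's rule: differentiate numerator and denominator separately.
  f(x) = 1 - e^(-x^2)   ⇒   f'(x) = 2·x·e^(-x^2)
  g(x) = asin(x)   ⇒   g'(x) = 1/sqrt(1 - x^2)
  lim(x→0) f'(x)/g'(x) = lim(x→0) (2·x·e^(-x^2))/(1/sqrt(1 - x^2))
  = 0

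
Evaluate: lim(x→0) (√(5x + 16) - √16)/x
This is a standard limit.

Factor or rationalize the expression:
  lim(x→0) (√(5x + 16) - √16)/x = 5/8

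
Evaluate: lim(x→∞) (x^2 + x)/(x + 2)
This is an ∞/∞ indeterminate form.

Apply L'Hôpital's rule: differentiate numerator and denominator separately.
  f(x) = x^2 + x   ⇒   f'(x) = 2·x + 1
  g(x) = x + 2   ⇒   g'(x) = 1
  lim(x→∞) f'(x)/g'(x) = lim(x→∞) (2·x + 1)/(1)
  = ∞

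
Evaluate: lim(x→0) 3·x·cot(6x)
This is a 0·∞ indeterminate form.

Rewrite 0·∞ as a quotient (0/0 or ∞/∞ form), then apply L'Hôpital's rule:
  lim(x→0) 3·x·cot(6x) = 1/2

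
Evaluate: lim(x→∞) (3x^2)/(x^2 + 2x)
This is an ∞/∞ indeterminate form.

Apply L'Hôpital's rule: differentiate numerator and denominator separately.
  f(x) = 3·x^2   ⇒   f'(x) = 6·x
  g(x) = x^2 + 2·x   ⇒   g'(x) = 2·x + 2
  lim(x→∞) f'(x)/g'(x) = lim(x→∞) (6·x)/(2·x + 2)
  = 3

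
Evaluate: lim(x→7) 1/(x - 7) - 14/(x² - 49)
This is an ∞-∞ indeterminate form.

Combine fractions or rationalize to convert ∞-∞ to 0/0 form:
  lim(x→7) 1/(x - 7) - 14/(x² - 49) = 1/14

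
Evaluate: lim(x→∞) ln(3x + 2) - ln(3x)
This is an ∞-∞ indeterminate form.

Combine fractions or rationalize to convert ∞-∞ to 0/0 form:
  lim(x→∞) ln(3x + 2) - ln(3x) = 0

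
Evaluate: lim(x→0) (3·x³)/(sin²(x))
This is a 0/0 indeterminate form.

Apply L'Hôpital's rule: differentiate numerator and denominator separately.
  f(x) = 3·x^3   ⇒   f'(x) = 9·x^2
  g(x) = sin(x)^2   ⇒   g'(x) = 2·sin(x)·cos(x)
  lim(x→0) f'(x)/g'(x) = lim(x→0) (9·x^2)/(2·sin(x)·cos(x))
  = 0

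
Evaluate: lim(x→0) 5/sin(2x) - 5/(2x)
This is an ∞-∞ indeterminate form.

Combine fractions or rationalize to convert ∞-∞ to 0/0 form:
  lim(x→0) 5/sin(2x) - 5/(2x) = 0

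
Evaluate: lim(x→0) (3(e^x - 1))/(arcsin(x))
This is a 0/0 indeterminate form.

Apply L'Hôpital's rule: differentiate numerator and denominator separately.
  f(x) = 3·e^(x) - 3   ⇒   f'(x) = 3·e^(x)
  g(x) = asin(x)   ⇒   g'(x) = 1/sqrt(1 - x^2)
  lim(x→0) f'(x)/g'(x) = lim(x→0) (3·e^(x))/(1/sqrt(1 - x^2))
  = 3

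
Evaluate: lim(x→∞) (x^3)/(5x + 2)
This is an ∞/∞ indeterminate form.

Apply L'Hôpital's rule: differentiate numerator and denominator separately.
  f(x) = x^3   ⇒   f'(x) = 3·x^2
  g(x) = 5·x + 2   ⇒   g'(x) = 5
  lim(x→∞) f'(x)/g'(x) = lim(x→∞) (3·x^2)/(5)
  = ∞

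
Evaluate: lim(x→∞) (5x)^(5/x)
This is an exponential indeterminate form.

For exponential indeterminate forms, take the natural log:
  Let L = lim(x→∞) (5x)^(5/x)
  Then ln(L) = lim(x→∞) [exponent × ln(base)]
  Evaluate using L'Hôpital or standard limits, then exponentiate.
  L = 1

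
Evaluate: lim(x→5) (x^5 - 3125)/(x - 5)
This is a standard limit.

Factor or rationalize the expression:
  lim(x→5) (x^5 - 3125)/(x - 5) = 3125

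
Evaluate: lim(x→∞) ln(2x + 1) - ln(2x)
This is an ∞-∞ indeterminate form.

Combine fractions or rationalize to convert ∞-∞ to 0/0 form:
  lim(x→∞) ln(2x + 1) - ln(2x) = 0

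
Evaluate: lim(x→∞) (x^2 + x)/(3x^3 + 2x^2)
This is an ∞/∞ indeterminate form.

Apply L'Hôpital's rule: differentiate numerator and denominator separately.
  f(x) = x^2 + x   ⇒   f'(x) = 2·x + 1
  g(x) = 3·x^3 + 2·x^2   ⇒   g'(x) = 9·x^2 + 4·x
  lim(x→∞) f'(x)/g'(x) = lim(x→∞) (2·x + 1)/(9·x^2 + 4·x)
  = 0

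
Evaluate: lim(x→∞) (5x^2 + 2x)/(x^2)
This is an ∞/∞ indeterminate form.

Apply L'Hôpital's rule: differentiate numerator and denominator separately.
  f(x) = 5·x^2 + 2·x   ⇒   f'(x) = 10·x + 2
  g(x) = x^2   ⇒   g'(x) = 2·x
  lim(x→∞) f'(x)/g'(x) = lim(x→∞) (10·x + 2)/(2·x)
  = 5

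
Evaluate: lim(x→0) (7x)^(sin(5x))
This is an exponential indeterminate form.

For exponential indeterminate forms, take the natural log:
  Let L = lim(x→0) (7x)^(sin(5x))
  Then ln(L) = lim(x→0) [exponent × ln(base)]
  Evaluate using L'Hôpital or standard limits, then exponentiate.
  L = 1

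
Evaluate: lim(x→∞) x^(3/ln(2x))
This is an exponential indeterminate form.

For exponential indeterminate forms, take the natural log:
  Let L = lim(x→∞) x^(3/ln(2x))
  Then ln(L) = lim(x→∞) [exponent × ln(base)]
  Evaluate using L'Hôpital or standard limits, then exponentiate.
  L = e^(3)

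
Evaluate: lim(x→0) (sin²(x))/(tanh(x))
This is a 0/0 indeterminate form.

Apply L'Hôpital's rule: differentiate numerator and denominator separately.
  f(x) = sin(x)^2   ⇒   f'(x) = 2·sin(x)·cos(x)
  g(x) = tanh(x)   ⇒   g'(x) = 1 - tanh(x)^2
  lim(x→0) f'(x)/g'(x) = lim(x→0) (2·sin(x)·cos(x))/(1 - tanh(x)^2)
  = 0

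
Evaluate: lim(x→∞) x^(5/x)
This is an exponential indeterminate form.

For exponential indeterminate forms, take the natural log:
  Let L = lim(x→∞) x^(5/x)
  Then ln(L) = lim(x→∞) [exponent × ln(base)]
  Evaluate using L'Hôpital or standard limits, then exponentiate.
  L = 1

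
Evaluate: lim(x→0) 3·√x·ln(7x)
This is a 0·∞ indeterminate form.

Rewrite 0·∞ as a quotient (0/0 or ∞/∞ form), then apply L'Hôpital's rule:
  lim(x→0) 3·√x·ln(7x) = 0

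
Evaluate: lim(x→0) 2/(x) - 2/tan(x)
This is an ∞-∞ indeterminate form.

Combine fractions or rationalize to convert ∞-∞ to 0/0 form:
  lim(x→0) 2/(x) - 2/tan(x) = 0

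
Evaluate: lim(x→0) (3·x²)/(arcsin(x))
This is a 0/0 indeterminate form.

Apply L'Hôpital's rule: differentiate numerator and denominator separately.
  f(x) = 3·x^2   ⇒   f'(x) = 6·x
  g(x) = asin(x)   ⇒   g'(x) = 1/sqrt(1 - x^2)
  lim(x→0) f'(x)/g'(x) = lim(x→0) (6·x)/(1/sqrt(1 - x^2))
  = 0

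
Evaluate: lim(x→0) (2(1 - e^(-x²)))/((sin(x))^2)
This is a 0/0 indeterminate form.

Apply L'Hôpital's rule: differentiate numerator and denominator separately.
  f(x) = 2 - 2·e^(-x^2)   ⇒   f'(x) = 4·x·e^(-x^2)
  g(x) = sin(x)^2   ⇒   g'(x) = 2·sin(x)·cos(x)
  lim(x→0) f'(x)/g'(x) = lim(x→0) (4·x·e^(-x^2))/(2·sin(x)·cos(x))
  = 2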